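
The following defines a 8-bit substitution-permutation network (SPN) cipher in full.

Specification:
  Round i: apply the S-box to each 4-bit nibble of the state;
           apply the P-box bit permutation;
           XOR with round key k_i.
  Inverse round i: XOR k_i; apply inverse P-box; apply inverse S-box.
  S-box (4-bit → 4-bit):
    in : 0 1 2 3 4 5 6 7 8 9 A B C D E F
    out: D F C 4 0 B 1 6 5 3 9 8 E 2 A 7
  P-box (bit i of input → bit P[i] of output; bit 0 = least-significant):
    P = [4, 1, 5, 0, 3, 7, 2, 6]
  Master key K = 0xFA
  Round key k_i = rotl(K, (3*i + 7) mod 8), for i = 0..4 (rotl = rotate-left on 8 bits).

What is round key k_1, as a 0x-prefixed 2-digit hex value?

0xEB

K = 0xFA
k_0 = rotl(K, (3*0+7) mod 8) = rotl(K, 7) = 0x7D
k_1 = rotl(K, (3*1+7) mod 8) = rotl(K, 2) = 0xEB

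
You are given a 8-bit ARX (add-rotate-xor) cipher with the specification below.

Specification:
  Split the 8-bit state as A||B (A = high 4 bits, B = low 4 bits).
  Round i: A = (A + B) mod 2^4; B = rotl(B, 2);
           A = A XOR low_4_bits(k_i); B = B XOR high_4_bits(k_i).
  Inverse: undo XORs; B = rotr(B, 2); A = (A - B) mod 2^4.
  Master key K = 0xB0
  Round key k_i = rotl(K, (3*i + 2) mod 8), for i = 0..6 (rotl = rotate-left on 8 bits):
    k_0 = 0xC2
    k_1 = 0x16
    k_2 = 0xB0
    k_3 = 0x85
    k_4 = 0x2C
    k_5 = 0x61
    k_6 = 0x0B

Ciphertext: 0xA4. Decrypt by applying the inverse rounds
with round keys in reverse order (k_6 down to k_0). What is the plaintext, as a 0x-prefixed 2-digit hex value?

s_0 = ciphertext = 0xA4
s_1 = InvRound(s_0, k_6) = 0x01
s_2 = InvRound(s_1, k_5) = 0x4D
s_3 = InvRound(s_2, k_4) = 0x9F
s_4 = InvRound(s_3, k_3) = 0xFD
s_5 = InvRound(s_4, k_2) = 0x69
s_6 = InvRound(s_5, k_1) = 0xE2
s_7 = InvRound(s_6, k_0) = 0x1B

0x1B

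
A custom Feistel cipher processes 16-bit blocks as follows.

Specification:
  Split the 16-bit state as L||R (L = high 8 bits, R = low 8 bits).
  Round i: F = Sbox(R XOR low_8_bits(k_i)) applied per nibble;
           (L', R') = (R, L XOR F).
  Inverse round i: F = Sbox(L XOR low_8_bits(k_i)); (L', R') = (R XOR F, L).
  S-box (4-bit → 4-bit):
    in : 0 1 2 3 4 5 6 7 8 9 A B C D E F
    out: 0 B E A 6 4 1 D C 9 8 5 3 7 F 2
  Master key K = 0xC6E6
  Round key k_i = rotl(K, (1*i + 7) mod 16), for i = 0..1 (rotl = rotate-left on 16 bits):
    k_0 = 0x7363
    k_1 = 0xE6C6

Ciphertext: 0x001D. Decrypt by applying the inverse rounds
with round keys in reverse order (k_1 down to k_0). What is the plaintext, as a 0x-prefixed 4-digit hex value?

0x622C

s_0 = ciphertext = 0x001D
s_1 = InvRound(s_0, k_1) = 0x2C00
s_2 = InvRound(s_1, k_0) = 0x622C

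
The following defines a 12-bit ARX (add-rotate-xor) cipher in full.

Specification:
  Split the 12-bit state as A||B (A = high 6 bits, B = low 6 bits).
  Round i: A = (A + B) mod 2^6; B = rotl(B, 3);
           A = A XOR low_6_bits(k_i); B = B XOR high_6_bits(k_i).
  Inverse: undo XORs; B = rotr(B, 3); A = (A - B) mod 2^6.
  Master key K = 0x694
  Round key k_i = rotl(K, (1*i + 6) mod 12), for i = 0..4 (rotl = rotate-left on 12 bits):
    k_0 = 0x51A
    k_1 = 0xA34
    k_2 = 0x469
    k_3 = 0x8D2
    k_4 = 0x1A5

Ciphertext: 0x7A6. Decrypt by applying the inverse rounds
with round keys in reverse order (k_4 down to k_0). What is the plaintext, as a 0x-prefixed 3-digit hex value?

0xFA7

s_0 = ciphertext = 0x7A6
s_1 = InvRound(s_0, k_4) = 0xDC4
s_2 = InvRound(s_1, k_3) = 0xA7C
s_3 = InvRound(s_2, k_2) = 0x4ED
s_4 = InvRound(s_3, k_1) = 0xFE8
s_5 = InvRound(s_4, k_0) = 0xFA7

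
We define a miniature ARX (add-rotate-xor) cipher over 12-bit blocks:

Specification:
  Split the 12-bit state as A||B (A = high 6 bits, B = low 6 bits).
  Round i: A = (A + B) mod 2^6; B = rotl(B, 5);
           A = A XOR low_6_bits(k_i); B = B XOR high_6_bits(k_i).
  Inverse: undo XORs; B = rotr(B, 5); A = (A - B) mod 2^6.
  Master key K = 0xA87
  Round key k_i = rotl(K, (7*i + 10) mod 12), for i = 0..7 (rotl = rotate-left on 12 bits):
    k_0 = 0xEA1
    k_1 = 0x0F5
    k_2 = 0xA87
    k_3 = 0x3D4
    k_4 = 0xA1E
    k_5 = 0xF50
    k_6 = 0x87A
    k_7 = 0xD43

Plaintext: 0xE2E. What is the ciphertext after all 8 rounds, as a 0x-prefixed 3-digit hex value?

s_0 = plaintext = 0xE2E
s_1 = Round(s_0, k_0) = 0x1ED
s_2 = Round(s_1, k_1) = 0x075
s_3 = Round(s_2, k_2) = 0xC50
s_4 = Round(s_3, k_3) = 0x547
s_5 = Round(s_4, k_4) = 0x08B
s_6 = Round(s_5, k_5) = 0x758
s_7 = Round(s_6, k_6) = 0x3ED
s_8 = Round(s_7, k_7) = 0xFC3

0xFC3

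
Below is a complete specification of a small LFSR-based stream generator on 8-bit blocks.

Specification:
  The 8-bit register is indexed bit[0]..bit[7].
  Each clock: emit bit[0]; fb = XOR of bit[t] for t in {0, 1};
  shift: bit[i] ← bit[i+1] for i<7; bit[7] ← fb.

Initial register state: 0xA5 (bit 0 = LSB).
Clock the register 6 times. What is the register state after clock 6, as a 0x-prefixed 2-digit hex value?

0xDE

reg_0 = 0xA5
clock 1: out=1, reg = 0xD2
clock 2: out=0, reg = 0xE9
clock 3: out=1, reg = 0xF4
clock 4: out=0, reg = 0x7A
clock 5: out=0, reg = 0xBD
clock 6: out=1, reg = 0xDE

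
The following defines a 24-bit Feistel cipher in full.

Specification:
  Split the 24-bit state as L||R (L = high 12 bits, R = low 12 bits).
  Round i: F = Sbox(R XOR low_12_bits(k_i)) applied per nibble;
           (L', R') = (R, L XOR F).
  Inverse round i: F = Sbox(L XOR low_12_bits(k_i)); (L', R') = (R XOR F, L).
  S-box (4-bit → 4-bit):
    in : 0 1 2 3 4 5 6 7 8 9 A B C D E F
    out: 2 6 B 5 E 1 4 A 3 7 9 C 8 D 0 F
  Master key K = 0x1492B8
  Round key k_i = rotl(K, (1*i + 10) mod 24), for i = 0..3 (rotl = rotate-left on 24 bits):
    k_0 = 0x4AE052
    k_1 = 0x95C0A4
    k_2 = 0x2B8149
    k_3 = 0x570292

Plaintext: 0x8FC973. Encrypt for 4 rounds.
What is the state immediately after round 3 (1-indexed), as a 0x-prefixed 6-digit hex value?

s_0 = plaintext = 0x8FC973
s_1 = Round(s_0, k_0) = 0x973F4A
s_2 = Round(s_1, k_1) = 0xF4A673
s_3 = Round(s_2, k_2) = 0x673513
s_4 = Round(s_3, k_3) = 0x513C45

0x673513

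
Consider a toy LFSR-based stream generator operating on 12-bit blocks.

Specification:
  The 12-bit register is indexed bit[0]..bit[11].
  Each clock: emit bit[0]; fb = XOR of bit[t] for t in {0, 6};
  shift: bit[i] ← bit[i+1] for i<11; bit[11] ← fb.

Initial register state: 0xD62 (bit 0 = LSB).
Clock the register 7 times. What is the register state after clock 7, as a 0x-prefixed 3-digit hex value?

0x2FA

reg_0 = 0xD62
clock 1: out=0, reg = 0xEB1
clock 2: out=1, reg = 0xF58
clock 3: out=0, reg = 0xFAC
clock 4: out=0, reg = 0x7D6
clock 5: out=0, reg = 0xBEB
clock 6: out=1, reg = 0x5F5
clock 7: out=1, reg = 0x2FA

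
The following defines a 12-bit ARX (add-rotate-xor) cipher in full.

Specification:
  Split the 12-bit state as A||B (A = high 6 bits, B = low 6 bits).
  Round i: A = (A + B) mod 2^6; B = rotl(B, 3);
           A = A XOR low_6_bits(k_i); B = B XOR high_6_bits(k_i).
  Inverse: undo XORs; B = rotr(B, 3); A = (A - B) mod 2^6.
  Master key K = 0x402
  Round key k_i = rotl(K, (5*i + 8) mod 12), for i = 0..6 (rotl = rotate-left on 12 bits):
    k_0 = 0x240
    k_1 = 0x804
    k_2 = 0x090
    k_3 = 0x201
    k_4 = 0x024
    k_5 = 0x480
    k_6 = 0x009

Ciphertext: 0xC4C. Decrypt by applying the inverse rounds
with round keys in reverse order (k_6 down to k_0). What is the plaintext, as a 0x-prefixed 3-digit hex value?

s_0 = ciphertext = 0xC4C
s_1 = InvRound(s_0, k_6) = 0x5E1
s_2 = InvRound(s_1, k_5) = 0xE5E
s_3 = InvRound(s_2, k_4) = 0xAB3
s_4 = InvRound(s_3, k_3) = 0x31F
s_5 = InvRound(s_4, k_2) = 0xC6B
s_6 = InvRound(s_5, k_1) = 0x719
s_7 = InvRound(s_6, k_0) = 0x682

0x682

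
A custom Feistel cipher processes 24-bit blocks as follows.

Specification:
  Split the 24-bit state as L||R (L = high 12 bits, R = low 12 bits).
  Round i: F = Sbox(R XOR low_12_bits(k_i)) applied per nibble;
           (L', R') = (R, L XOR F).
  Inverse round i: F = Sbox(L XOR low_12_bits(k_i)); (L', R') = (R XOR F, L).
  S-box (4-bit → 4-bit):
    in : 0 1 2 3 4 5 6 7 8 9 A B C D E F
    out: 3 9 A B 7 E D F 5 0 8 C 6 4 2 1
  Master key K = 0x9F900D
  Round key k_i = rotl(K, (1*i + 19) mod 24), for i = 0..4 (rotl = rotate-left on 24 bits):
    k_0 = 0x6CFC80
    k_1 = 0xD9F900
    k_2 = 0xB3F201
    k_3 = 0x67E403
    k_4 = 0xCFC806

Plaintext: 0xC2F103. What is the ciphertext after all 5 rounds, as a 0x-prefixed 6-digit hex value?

s_0 = plaintext = 0xC2F103
s_1 = Round(s_0, k_0) = 0x103874
s_2 = Round(s_1, k_1) = 0x8748F4
s_3 = Round(s_2, k_2) = 0x8F406A
s_4 = Round(s_3, k_3) = 0x06AF24
s_5 = Round(s_4, k_4) = 0xF24FC0

0xF24FC0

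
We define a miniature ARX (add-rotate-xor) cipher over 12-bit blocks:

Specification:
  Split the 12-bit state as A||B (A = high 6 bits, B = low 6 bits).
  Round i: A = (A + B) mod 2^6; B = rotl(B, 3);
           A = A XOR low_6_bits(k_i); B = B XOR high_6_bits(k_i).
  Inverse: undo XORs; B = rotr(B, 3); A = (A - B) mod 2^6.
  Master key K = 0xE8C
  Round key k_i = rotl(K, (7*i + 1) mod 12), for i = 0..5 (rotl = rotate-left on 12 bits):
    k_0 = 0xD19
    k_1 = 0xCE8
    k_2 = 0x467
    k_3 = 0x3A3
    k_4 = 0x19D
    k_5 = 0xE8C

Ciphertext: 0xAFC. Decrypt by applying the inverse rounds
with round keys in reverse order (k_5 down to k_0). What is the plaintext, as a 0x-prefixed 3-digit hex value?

s_0 = ciphertext = 0xAFC
s_1 = InvRound(s_0, k_5) = 0xDF0
s_2 = InvRound(s_1, k_4) = 0xD36
s_3 = InvRound(s_2, k_3) = 0x407
s_4 = InvRound(s_3, k_2) = 0x172
s_5 = InvRound(s_4, k_1) = 0x948
s_6 = InvRound(s_5, k_0) = 0x567

0x567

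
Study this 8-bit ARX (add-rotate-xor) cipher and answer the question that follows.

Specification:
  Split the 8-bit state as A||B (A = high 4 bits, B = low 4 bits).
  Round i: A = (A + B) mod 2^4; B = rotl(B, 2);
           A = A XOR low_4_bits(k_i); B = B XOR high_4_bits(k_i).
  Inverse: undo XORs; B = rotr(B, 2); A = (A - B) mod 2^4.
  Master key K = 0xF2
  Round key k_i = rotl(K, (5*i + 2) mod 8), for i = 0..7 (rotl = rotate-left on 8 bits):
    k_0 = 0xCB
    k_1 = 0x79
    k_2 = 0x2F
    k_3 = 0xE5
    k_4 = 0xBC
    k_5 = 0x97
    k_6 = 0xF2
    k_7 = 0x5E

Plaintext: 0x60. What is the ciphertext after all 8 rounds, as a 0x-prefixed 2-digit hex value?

s_0 = plaintext = 0x60
s_1 = Round(s_0, k_0) = 0xDC
s_2 = Round(s_1, k_1) = 0x04
s_3 = Round(s_2, k_2) = 0xB3
s_4 = Round(s_3, k_3) = 0xB2
s_5 = Round(s_4, k_4) = 0x13
s_6 = Round(s_5, k_5) = 0x35
s_7 = Round(s_6, k_6) = 0xAA
s_8 = Round(s_7, k_7) = 0xAF

0xAF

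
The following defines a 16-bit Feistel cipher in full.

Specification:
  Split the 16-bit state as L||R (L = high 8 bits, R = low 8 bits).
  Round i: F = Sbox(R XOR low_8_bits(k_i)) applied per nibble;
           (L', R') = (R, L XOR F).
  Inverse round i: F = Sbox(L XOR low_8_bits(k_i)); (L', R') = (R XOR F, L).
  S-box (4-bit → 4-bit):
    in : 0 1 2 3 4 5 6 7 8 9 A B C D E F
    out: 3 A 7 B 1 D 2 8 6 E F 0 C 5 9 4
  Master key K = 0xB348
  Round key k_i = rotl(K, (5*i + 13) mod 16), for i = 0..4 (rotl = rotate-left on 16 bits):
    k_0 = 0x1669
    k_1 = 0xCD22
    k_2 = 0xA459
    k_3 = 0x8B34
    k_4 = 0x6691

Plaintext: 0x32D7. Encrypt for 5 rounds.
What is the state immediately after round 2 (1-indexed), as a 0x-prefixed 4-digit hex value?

0x3B79

s_0 = plaintext = 0x32D7
s_1 = Round(s_0, k_0) = 0xD73B
s_2 = Round(s_1, k_1) = 0x3B79
s_3 = Round(s_2, k_2) = 0x7948
s_4 = Round(s_3, k_3) = 0x48F5
s_5 = Round(s_4, k_4) = 0xF569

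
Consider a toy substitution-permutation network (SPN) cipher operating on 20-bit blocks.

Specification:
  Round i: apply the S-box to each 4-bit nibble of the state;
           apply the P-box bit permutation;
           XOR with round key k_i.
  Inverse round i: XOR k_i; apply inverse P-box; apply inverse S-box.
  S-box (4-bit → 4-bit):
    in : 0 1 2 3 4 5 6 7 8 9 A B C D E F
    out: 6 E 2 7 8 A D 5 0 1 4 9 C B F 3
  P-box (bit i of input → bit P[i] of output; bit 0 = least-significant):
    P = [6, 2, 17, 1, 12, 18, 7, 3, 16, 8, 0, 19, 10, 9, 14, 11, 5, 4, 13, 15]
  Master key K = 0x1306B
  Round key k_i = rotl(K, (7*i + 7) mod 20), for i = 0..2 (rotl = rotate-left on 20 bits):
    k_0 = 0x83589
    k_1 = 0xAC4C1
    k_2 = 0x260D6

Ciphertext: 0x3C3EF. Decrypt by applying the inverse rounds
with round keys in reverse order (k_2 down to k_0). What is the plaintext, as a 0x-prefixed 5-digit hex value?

s_0 = ciphertext = 0x3C3EF
s_1 = InvRound(s_0, k_2) = 0xE2348
s_2 = InvRound(s_1, k_1) = 0xC3018
s_3 = InvRound(s_2, k_0) = 0x29008

0x29008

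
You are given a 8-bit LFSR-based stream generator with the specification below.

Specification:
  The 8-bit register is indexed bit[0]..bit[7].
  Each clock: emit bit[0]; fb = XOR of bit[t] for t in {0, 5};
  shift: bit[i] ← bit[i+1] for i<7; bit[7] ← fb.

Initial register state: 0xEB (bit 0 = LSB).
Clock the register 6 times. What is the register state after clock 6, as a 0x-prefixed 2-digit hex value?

0x33

reg_0 = 0xEB
clock 1: out=1, reg = 0x75
clock 2: out=1, reg = 0x3A
clock 3: out=0, reg = 0x9D
clock 4: out=1, reg = 0xCE
clock 5: out=0, reg = 0x67
clock 6: out=1, reg = 0x33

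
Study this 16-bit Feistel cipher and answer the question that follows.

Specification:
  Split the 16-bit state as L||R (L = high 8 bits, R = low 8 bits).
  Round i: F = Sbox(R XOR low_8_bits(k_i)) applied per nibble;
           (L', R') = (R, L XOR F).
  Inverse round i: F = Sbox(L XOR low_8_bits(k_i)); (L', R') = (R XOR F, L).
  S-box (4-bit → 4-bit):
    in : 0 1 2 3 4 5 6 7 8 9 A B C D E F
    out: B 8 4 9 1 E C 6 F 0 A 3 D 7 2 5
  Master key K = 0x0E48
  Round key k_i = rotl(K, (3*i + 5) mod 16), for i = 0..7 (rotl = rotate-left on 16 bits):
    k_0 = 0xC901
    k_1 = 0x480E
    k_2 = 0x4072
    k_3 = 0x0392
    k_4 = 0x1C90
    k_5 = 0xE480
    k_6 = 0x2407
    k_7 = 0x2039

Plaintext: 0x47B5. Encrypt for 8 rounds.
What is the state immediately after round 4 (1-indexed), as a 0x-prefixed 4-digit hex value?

s_0 = plaintext = 0x47B5
s_1 = Round(s_0, k_0) = 0xB576
s_2 = Round(s_1, k_1) = 0x76DA
s_3 = Round(s_2, k_2) = 0xDAD9
s_4 = Round(s_3, k_3) = 0xD9C9
s_5 = Round(s_4, k_4) = 0xC939
s_6 = Round(s_5, k_5) = 0x39F9
s_7 = Round(s_6, k_6) = 0xF96B
s_8 = Round(s_7, k_7) = 0x6B1D

0xD9C9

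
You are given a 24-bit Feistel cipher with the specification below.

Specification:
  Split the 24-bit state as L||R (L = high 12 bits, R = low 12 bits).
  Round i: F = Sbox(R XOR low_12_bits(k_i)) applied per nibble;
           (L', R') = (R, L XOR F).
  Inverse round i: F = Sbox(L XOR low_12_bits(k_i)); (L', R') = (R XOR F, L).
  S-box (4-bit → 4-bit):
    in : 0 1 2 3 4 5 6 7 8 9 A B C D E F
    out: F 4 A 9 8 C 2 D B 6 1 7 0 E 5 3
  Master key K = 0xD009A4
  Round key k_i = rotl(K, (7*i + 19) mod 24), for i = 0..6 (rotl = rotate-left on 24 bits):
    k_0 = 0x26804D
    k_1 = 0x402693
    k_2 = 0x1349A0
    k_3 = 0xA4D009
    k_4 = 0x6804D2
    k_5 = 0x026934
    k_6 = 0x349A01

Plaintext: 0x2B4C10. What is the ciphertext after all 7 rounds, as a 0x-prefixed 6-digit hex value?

s_0 = plaintext = 0x2B4C10
s_1 = Round(s_0, k_0) = 0xC1027A
s_2 = Round(s_1, k_1) = 0x27A446
s_3 = Round(s_2, k_2) = 0x446C28
s_4 = Round(s_3, k_3) = 0xC284E2
s_5 = Round(s_4, k_4) = 0x4E23B7
s_6 = Round(s_5, k_5) = 0x3B755B
s_7 = Round(s_6, k_6) = 0x55B076

0x55B076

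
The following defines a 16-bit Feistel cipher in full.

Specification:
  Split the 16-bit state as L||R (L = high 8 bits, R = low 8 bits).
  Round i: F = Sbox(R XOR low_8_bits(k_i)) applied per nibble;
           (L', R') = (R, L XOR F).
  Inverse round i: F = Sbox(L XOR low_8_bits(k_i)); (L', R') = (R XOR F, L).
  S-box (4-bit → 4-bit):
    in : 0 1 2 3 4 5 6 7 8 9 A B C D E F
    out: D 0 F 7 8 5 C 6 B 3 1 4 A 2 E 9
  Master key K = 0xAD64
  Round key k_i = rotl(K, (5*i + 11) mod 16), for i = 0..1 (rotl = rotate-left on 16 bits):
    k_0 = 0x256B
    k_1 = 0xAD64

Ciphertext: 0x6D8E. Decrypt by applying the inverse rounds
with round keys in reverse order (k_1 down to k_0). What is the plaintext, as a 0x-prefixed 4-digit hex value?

0x115D

s_0 = ciphertext = 0x6D8E
s_1 = InvRound(s_0, k_1) = 0x5D6D
s_2 = InvRound(s_1, k_0) = 0x115D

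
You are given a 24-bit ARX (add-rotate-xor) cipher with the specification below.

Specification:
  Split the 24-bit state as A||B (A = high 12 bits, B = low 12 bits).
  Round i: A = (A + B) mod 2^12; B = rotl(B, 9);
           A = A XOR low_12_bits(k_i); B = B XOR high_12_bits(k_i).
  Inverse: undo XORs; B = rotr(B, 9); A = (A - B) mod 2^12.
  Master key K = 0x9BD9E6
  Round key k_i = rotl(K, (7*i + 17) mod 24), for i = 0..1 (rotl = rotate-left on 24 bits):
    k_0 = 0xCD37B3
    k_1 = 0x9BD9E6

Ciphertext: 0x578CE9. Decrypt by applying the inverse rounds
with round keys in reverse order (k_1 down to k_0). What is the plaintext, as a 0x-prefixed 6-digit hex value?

s_0 = ciphertext = 0x578CE9
s_1 = InvRound(s_0, k_1) = 0x1FCAA2
s_2 = InvRound(s_1, k_0) = 0x2C438B

0x2C438B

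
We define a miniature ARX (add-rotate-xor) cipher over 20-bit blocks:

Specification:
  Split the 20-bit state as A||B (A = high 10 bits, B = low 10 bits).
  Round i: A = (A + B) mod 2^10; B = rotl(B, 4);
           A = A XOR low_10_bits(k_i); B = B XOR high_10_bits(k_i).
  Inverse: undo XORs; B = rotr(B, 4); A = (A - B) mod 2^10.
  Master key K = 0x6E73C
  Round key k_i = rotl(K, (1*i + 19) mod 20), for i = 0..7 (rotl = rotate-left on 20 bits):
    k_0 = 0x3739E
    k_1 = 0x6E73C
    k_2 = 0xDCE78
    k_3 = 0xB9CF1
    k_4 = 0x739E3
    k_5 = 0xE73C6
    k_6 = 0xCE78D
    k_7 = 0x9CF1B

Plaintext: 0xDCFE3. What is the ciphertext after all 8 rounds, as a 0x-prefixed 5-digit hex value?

0x6E882

s_0 = plaintext = 0xDCFE3
s_1 = Round(s_0, k_0) = 0x322E3
s_2 = Round(s_1, k_1) = 0x25F82
s_3 = Round(s_2, k_2) = 0x9875D
s_4 = Round(s_3, k_3) = 0x53F3A
s_5 = Round(s_4, k_4) = 0x5AA62
s_6 = Round(s_5, k_5) = 0x029B5
s_7 = Round(s_6, k_6) = 0x8C86F
s_8 = Round(s_7, k_7) = 0x6E882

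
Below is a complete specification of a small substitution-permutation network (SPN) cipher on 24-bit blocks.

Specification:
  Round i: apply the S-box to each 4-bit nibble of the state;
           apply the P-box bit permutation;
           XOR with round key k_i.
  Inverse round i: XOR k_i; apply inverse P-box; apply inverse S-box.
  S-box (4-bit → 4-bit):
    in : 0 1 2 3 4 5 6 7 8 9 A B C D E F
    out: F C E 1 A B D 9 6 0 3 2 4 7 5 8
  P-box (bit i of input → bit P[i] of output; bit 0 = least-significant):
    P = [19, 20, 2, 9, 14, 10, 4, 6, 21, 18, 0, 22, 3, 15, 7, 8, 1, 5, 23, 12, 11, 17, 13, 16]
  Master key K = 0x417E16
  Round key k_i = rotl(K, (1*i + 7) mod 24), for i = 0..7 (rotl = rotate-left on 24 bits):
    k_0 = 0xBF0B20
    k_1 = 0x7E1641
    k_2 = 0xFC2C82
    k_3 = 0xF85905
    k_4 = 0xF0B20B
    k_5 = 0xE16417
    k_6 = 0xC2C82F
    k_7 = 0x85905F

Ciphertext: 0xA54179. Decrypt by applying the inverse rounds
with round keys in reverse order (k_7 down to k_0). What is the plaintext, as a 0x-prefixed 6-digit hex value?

0x9A8924

s_0 = ciphertext = 0xA54179
s_1 = InvRound(s_0, k_7) = 0x95433C
s_2 = InvRound(s_1, k_6) = 0x5342C4
s_3 = InvRound(s_2, k_5) = 0x8ECE24
s_4 = InvRound(s_3, k_4) = 0xD530AD
s_5 = InvRound(s_4, k_3) = 0x6B6A33
s_6 = InvRound(s_5, k_2) = 0x48C8D4
s_7 = InvRound(s_6, k_1) = 0xAF8DD2
s_8 = InvRound(s_7, k_0) = 0x9A8924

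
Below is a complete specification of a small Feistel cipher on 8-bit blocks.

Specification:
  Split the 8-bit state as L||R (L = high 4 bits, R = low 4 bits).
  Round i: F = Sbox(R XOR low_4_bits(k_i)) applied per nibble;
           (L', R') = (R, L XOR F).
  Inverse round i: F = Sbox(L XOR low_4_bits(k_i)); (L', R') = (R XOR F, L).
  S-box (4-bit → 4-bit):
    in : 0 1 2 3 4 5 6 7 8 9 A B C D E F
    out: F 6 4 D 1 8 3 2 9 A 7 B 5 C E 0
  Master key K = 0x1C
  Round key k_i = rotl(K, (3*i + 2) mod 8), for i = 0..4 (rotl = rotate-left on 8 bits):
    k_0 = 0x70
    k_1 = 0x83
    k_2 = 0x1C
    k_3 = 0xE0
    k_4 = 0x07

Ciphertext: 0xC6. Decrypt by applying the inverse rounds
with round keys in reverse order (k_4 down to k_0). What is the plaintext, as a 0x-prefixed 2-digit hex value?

s_0 = ciphertext = 0xC6
s_1 = InvRound(s_0, k_4) = 0xDC
s_2 = InvRound(s_1, k_3) = 0x0D
s_3 = InvRound(s_2, k_2) = 0x80
s_4 = InvRound(s_3, k_1) = 0xB8
s_5 = InvRound(s_4, k_0) = 0x3B

0x3B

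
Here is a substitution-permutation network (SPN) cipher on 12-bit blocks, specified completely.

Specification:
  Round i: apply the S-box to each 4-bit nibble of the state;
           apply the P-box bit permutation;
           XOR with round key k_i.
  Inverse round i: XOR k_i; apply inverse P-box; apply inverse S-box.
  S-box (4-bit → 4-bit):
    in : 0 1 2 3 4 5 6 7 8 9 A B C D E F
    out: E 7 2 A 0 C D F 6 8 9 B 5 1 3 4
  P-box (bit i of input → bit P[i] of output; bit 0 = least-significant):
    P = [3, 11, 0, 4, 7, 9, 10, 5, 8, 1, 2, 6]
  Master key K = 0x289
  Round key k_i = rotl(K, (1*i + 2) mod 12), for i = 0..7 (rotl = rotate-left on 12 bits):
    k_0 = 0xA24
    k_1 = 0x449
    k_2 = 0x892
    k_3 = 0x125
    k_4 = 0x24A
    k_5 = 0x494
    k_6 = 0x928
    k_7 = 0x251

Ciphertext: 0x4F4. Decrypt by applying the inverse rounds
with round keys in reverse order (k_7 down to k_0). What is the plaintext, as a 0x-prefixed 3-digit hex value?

s_0 = ciphertext = 0x4F4
s_1 = InvRound(s_0, k_7) = 0xF7F
s_2 = InvRound(s_1, k_6) = 0x085
s_3 = InvRound(s_2, k_5) = 0x4F5
s_4 = InvRound(s_3, k_4) = 0x876
s_5 = InvRound(s_4, k_3) = 0xB40
s_6 = InvRound(s_5, k_2) = 0xBE9
s_7 = InvRound(s_6, k_1) = 0xD72
s_8 = InvRound(s_7, k_0) = 0x789

0x789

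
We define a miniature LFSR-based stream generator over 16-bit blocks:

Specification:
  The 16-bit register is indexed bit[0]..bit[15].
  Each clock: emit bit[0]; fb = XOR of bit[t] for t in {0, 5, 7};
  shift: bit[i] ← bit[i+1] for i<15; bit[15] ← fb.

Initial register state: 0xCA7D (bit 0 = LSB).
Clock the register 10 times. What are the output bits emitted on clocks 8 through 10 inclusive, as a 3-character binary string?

001

reg_0 = 0xCA7D
clock 1: out=1, reg = 0x653E
clock 2: out=0, reg = 0xB29F
clock 3: out=1, reg = 0x594F
clock 4: out=1, reg = 0xACA7
clock 5: out=1, reg = 0xD653
clock 6: out=1, reg = 0xEB29
clock 7: out=1, reg = 0x7594
clock 8: out=0, reg = 0xBACA
clock 9: out=0, reg = 0xDD65
clock 10: out=1, reg = 0x6EB2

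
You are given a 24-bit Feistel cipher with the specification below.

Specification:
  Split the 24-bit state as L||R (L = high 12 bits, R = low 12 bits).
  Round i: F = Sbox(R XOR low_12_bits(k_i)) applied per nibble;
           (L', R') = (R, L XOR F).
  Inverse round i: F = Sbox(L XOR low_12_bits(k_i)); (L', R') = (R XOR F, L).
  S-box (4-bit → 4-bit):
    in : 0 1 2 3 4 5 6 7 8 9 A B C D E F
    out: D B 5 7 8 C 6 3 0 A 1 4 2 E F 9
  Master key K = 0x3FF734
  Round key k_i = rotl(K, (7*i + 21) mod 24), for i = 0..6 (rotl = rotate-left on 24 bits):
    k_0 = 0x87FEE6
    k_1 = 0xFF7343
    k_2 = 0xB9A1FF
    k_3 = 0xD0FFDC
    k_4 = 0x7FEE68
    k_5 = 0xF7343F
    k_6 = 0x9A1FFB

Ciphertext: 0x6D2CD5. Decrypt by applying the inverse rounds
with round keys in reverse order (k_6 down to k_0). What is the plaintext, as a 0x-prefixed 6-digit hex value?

s_0 = ciphertext = 0x6D2CD5
s_1 = InvRound(s_0, k_6) = 0x68F6D2
s_2 = InvRound(s_1, k_5) = 0x39F68F
s_3 = InvRound(s_2, k_4) = 0x81C39F
s_4 = InvRound(s_3, k_3) = 0x0B281C
s_5 = InvRound(s_4, k_2) = 0x3920B2
s_6 = InvRound(s_5, k_1) = 0xD59392
s_7 = InvRound(s_6, k_0) = 0x4DBD59

0x4DBD59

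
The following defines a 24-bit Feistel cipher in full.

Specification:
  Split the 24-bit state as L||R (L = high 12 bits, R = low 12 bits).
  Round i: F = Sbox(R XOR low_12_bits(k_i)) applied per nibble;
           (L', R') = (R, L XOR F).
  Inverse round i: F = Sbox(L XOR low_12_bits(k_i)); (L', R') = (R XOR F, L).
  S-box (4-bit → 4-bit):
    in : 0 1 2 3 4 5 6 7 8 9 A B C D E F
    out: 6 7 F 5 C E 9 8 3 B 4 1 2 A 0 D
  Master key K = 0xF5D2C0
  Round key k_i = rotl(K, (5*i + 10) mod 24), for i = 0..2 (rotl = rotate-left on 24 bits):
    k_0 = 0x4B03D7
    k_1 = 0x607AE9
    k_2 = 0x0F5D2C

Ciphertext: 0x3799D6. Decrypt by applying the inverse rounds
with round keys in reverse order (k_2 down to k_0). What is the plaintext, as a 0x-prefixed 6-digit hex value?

0x7536DE

s_0 = ciphertext = 0x3799D6
s_1 = InvRound(s_0, k_2) = 0x938379
s_2 = InvRound(s_1, k_1) = 0x6DE938
s_3 = InvRound(s_2, k_0) = 0x7536DE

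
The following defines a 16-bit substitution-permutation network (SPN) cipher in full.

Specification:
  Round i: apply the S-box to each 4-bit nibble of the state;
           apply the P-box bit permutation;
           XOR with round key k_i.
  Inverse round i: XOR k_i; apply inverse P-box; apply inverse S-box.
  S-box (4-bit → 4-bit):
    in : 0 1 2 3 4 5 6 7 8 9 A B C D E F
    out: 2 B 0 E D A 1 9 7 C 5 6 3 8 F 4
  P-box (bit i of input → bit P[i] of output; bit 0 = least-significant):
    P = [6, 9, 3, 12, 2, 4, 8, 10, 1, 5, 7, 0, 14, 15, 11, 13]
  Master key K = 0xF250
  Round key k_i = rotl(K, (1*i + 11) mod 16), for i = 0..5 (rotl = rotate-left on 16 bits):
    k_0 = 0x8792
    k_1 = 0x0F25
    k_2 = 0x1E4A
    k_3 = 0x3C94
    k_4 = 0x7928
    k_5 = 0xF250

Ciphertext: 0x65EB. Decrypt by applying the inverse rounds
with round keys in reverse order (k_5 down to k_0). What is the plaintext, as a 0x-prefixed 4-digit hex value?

0xE760

s_0 = ciphertext = 0x65EB
s_1 = InvRound(s_0, k_5) = 0x0E33
s_2 = InvRound(s_1, k_4) = 0x7733
s_3 = InvRound(s_2, k_3) = 0xAEA0
s_4 = InvRound(s_3, k_2) = 0x5824
s_5 = InvRound(s_4, k_1) = 0x6D95
s_6 = InvRound(s_5, k_0) = 0xE760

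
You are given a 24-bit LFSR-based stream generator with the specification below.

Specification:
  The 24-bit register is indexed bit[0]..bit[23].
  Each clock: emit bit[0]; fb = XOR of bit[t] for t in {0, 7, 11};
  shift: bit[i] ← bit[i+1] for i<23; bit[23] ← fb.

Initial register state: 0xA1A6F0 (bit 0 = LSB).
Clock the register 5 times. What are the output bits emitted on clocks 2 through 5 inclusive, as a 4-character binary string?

0001

reg_0 = 0xA1A6F0
clock 1: out=0, reg = 0xD0D378
clock 2: out=0, reg = 0x6869BC
clock 3: out=0, reg = 0x3434DE
clock 4: out=0, reg = 0x9A1A6F
clock 5: out=1, reg = 0x4D0D37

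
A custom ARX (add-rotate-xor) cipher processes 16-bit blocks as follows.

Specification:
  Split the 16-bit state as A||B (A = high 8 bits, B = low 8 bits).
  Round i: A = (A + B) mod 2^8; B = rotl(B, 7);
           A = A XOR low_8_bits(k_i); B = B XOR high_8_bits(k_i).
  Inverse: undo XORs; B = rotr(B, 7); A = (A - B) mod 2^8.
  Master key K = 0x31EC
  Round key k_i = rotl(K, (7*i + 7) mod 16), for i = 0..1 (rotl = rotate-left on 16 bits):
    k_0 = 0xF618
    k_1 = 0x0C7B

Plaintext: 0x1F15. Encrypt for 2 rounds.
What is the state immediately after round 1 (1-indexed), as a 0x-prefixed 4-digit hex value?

0x2C7C

s_0 = plaintext = 0x1F15
s_1 = Round(s_0, k_0) = 0x2C7C
s_2 = Round(s_1, k_1) = 0xD332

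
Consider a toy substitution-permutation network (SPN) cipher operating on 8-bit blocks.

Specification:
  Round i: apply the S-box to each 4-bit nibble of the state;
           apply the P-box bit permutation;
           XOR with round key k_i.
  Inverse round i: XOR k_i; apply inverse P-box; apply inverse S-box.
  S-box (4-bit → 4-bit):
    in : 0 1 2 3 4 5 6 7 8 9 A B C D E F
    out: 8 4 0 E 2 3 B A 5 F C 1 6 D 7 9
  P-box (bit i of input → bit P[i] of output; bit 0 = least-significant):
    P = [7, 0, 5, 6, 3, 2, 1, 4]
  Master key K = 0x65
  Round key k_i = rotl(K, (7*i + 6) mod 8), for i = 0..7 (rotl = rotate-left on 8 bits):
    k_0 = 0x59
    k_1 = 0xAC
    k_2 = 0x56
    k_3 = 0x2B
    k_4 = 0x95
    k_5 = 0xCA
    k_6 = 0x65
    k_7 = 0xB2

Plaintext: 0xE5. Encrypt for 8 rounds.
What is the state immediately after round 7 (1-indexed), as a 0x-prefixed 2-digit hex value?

s_0 = plaintext = 0xE5
s_1 = Round(s_0, k_0) = 0xD6
s_2 = Round(s_1, k_1) = 0x77
s_3 = Round(s_2, k_2) = 0x03
s_4 = Round(s_3, k_3) = 0x5A
s_5 = Round(s_4, k_4) = 0xF9
s_6 = Round(s_5, k_5) = 0x33
s_7 = Round(s_6, k_6) = 0x12
s_8 = Round(s_7, k_7) = 0xB0

0x12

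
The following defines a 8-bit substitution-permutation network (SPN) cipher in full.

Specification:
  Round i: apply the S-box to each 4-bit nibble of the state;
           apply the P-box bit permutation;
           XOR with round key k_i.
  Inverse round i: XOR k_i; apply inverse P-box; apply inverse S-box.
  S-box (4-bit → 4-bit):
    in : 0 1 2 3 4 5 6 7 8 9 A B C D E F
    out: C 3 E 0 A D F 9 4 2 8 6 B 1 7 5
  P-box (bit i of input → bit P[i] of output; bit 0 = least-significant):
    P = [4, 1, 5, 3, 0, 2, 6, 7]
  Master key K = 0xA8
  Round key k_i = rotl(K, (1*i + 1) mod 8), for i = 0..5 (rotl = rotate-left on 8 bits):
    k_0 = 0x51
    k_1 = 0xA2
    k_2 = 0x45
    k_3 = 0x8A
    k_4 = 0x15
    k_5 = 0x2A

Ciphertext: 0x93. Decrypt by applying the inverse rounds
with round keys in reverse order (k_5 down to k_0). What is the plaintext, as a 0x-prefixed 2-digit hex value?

s_0 = ciphertext = 0x93
s_1 = InvRound(s_0, k_5) = 0x75
s_2 = InvRound(s_1, k_4) = 0x88
s_3 = InvRound(s_2, k_3) = 0x39
s_4 = InvRound(s_3, k_2) = 0xB5
s_5 = InvRound(s_4, k_1) = 0x11
s_6 = InvRound(s_5, k_0) = 0x83

0x83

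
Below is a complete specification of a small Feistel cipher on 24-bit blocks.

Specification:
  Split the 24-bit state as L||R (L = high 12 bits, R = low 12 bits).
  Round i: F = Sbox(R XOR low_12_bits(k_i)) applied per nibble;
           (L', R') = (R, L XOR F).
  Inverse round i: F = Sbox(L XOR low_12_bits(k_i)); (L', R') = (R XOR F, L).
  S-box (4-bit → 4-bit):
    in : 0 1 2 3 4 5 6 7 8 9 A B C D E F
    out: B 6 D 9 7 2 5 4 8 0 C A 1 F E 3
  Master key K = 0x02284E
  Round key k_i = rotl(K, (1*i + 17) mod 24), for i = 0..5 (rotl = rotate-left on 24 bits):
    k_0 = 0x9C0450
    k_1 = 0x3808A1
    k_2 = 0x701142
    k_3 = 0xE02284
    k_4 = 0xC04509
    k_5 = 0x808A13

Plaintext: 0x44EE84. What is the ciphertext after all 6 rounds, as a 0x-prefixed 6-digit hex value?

0xC86FD7

s_0 = plaintext = 0x44EE84
s_1 = Round(s_0, k_0) = 0xE848B9
s_2 = Round(s_1, k_1) = 0x8B95EC
s_3 = Round(s_2, k_2) = 0x5ECF77
s_4 = Round(s_3, k_3) = 0xF77AD5
s_5 = Round(s_4, k_4) = 0xAD5C86
s_6 = Round(s_5, k_5) = 0xC86FD7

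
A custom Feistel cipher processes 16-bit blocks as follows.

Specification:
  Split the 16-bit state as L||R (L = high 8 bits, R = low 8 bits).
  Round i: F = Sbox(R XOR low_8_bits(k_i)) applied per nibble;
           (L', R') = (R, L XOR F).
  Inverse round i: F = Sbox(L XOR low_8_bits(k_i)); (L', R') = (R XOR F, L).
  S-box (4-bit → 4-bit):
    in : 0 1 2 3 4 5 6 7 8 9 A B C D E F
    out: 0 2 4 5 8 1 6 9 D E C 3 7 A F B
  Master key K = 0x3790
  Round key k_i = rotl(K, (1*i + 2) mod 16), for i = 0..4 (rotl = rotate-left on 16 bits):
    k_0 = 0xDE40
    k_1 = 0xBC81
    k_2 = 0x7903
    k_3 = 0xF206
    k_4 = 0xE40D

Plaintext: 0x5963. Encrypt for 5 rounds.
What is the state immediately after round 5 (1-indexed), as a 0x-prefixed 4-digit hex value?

0xFF74

s_0 = plaintext = 0x5963
s_1 = Round(s_0, k_0) = 0x631C
s_2 = Round(s_1, k_1) = 0x1C89
s_3 = Round(s_2, k_2) = 0x89C0
s_4 = Round(s_3, k_3) = 0xC0FF
s_5 = Round(s_4, k_4) = 0xFF74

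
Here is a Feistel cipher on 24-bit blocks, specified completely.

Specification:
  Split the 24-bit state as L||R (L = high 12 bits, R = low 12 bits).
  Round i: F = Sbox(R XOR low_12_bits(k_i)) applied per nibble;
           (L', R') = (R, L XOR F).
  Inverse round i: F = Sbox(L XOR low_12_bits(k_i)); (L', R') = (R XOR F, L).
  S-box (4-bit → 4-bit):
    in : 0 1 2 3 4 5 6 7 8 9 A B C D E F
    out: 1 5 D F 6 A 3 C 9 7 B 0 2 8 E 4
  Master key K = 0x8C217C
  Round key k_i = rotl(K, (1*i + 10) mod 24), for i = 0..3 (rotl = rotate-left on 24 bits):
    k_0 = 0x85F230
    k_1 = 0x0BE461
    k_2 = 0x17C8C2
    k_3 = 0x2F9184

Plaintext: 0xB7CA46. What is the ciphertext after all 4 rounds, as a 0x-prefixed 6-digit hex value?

s_0 = plaintext = 0xB7CA46
s_1 = Round(s_0, k_0) = 0xA462BF
s_2 = Round(s_1, k_1) = 0x2BF9C8
s_3 = Round(s_2, k_2) = 0x9C87A4
s_4 = Round(s_3, k_3) = 0x7A4A19

0x7A4A19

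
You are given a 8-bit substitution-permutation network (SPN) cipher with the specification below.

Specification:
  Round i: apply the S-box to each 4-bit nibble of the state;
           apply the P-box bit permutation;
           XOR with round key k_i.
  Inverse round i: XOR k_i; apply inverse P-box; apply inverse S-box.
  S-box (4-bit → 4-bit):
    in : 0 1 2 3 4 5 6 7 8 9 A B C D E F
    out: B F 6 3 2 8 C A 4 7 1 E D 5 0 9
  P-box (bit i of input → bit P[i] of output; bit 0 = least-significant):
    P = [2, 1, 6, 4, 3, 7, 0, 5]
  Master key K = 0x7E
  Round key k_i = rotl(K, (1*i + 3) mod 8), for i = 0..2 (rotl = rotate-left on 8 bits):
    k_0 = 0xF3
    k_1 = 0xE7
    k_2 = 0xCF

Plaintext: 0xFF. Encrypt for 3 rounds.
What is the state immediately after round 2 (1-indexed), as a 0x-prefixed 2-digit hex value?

s_0 = plaintext = 0xFF
s_1 = Round(s_0, k_0) = 0xCF
s_2 = Round(s_1, k_1) = 0xDA
s_3 = Round(s_2, k_2) = 0xC2

0xDA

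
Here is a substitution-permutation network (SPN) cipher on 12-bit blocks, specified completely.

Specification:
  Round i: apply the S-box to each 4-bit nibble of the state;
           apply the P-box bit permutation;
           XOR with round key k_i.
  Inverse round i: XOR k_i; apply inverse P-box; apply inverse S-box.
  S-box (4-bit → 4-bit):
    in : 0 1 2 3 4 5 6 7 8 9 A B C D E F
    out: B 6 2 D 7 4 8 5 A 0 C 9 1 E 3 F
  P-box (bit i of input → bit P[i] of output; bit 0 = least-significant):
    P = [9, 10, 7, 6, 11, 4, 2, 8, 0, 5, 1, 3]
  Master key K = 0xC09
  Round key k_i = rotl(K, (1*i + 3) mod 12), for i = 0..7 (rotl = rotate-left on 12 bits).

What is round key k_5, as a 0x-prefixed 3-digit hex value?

0x9C0

K = 0xC09
k_0 = rotl(K, (1*0+3) mod 12) = rotl(K, 3) = 0x04E
k_1 = rotl(K, (1*1+3) mod 12) = rotl(K, 4) = 0x09C
k_2 = rotl(K, (1*2+3) mod 12) = rotl(K, 5) = 0x138
k_3 = rotl(K, (1*3+3) mod 12) = rotl(K, 6) = 0x270
k_4 = rotl(K, (1*4+3) mod 12) = rotl(K, 7) = 0x4E0
k_5 = rotl(K, (1*5+3) mod 12) = rotl(K, 8) = 0x9C0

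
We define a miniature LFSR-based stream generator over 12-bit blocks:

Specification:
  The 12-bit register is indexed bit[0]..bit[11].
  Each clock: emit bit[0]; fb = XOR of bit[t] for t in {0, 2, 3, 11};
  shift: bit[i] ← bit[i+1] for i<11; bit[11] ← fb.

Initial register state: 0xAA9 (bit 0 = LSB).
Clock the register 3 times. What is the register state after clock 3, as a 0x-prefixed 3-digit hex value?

reg_0 = 0xAA9
clock 1: out=1, reg = 0xD54
clock 2: out=0, reg = 0x6AA
clock 3: out=0, reg = 0xB55

0xB55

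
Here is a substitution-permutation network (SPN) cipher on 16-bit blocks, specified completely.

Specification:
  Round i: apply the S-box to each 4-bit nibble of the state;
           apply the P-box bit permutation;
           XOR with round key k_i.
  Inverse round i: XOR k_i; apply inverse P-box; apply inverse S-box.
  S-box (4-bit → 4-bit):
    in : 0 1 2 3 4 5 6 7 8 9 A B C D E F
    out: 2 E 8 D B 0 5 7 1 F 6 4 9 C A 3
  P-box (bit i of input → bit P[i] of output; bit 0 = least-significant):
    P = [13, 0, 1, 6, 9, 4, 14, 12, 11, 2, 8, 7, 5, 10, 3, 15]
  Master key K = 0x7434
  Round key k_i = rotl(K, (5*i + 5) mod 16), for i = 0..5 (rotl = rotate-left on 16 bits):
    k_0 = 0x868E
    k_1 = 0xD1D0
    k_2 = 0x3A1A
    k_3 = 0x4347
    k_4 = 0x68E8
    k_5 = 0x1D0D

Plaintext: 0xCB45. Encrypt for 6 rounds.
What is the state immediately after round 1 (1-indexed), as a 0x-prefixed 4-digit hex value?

0x15BE

s_0 = plaintext = 0xCB45
s_1 = Round(s_0, k_0) = 0x15BE
s_2 = Round(s_1, k_1) = 0x1599
s_3 = Round(s_2, k_2) = 0xCC41
s_4 = Round(s_3, k_3) = 0xD9B4
s_5 = Round(s_4, k_4) = 0x8125
s_6 = Round(s_5, k_5) = 0x0CA9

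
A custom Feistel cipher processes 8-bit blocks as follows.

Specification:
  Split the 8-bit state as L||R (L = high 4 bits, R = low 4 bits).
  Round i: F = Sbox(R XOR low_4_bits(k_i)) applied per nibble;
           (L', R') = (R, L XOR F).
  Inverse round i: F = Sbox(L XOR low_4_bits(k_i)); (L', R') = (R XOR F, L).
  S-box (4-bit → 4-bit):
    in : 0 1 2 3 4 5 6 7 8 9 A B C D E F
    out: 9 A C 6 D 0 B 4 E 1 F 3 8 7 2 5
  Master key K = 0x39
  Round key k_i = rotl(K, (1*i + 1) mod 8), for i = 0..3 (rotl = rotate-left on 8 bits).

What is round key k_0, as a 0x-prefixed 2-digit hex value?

0x72

K = 0x39
k_0 = rotl(K, (1*0+1) mod 8) = rotl(K, 1) = 0x72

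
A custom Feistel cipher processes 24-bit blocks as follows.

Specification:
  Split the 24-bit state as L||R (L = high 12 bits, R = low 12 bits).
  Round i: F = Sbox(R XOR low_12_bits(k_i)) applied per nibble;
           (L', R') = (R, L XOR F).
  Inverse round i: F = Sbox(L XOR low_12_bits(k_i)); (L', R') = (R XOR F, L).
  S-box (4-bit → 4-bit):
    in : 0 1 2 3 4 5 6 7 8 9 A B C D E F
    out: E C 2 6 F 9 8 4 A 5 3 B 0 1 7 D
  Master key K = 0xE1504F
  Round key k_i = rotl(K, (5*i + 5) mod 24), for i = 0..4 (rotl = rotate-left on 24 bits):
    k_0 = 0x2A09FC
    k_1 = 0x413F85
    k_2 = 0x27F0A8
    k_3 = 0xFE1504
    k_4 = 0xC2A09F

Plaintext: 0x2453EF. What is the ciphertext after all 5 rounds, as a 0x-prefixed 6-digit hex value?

s_0 = plaintext = 0x2453EF
s_1 = Round(s_0, k_0) = 0x3EF183
s_2 = Round(s_1, k_1) = 0x183407
s_3 = Round(s_2, k_2) = 0x407EBE
s_4 = Round(s_3, k_3) = 0xEBEFB4
s_5 = Round(s_4, k_4) = 0xFB4395

0xFB4395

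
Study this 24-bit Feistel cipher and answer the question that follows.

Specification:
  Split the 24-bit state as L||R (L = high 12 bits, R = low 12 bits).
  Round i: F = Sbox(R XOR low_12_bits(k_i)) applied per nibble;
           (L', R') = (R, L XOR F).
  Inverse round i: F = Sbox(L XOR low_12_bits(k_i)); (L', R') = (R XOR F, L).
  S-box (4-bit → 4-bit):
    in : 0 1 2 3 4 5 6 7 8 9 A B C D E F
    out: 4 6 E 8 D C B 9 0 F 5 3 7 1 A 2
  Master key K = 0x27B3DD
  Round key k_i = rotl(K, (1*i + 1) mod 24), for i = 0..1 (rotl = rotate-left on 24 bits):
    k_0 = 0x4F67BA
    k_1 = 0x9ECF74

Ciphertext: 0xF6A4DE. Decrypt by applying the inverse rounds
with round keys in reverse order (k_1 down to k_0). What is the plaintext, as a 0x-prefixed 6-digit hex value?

0x6200B4

s_0 = ciphertext = 0xF6A4DE
s_1 = InvRound(s_0, k_1) = 0x0B4F6A
s_2 = InvRound(s_1, k_0) = 0x6200B4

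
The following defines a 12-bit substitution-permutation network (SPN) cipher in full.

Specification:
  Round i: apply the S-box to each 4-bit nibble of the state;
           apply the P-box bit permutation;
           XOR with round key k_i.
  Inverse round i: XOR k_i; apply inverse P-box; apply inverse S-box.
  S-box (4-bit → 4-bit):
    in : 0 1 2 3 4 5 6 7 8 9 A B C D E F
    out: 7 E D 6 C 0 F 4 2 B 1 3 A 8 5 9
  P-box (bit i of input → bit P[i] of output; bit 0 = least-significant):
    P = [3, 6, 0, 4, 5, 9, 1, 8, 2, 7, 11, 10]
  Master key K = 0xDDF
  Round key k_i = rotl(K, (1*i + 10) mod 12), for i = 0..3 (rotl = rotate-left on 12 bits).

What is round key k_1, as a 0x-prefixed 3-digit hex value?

0xEEF

K = 0xDDF
k_0 = rotl(K, (1*0+10) mod 12) = rotl(K, 10) = 0xF77
k_1 = rotl(K, (1*1+10) mod 12) = rotl(K, 11) = 0xEEF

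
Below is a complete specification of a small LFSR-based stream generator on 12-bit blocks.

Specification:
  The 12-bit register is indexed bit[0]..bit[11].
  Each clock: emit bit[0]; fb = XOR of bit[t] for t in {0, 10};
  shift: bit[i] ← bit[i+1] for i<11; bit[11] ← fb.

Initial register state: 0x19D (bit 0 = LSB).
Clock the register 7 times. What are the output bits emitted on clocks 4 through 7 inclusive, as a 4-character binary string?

1100

reg_0 = 0x19D
clock 1: out=1, reg = 0x8CE
clock 2: out=0, reg = 0x467
clock 3: out=1, reg = 0x233
clock 4: out=1, reg = 0x919
clock 5: out=1, reg = 0xC8C
clock 6: out=0, reg = 0xE46
clock 7: out=0, reg = 0xF23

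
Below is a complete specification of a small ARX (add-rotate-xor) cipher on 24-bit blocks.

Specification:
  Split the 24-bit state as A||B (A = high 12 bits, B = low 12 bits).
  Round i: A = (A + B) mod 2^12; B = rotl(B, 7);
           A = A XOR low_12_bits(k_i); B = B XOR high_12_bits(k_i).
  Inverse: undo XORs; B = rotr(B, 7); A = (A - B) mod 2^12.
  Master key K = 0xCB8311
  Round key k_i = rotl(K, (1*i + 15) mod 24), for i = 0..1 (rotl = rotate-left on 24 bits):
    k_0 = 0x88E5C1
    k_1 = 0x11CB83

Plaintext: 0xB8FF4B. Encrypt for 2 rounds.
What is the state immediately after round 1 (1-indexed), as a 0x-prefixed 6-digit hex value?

s_0 = plaintext = 0xB8FF4B
s_1 = Round(s_0, k_0) = 0xF1BD74
s_2 = Round(s_1, k_1) = 0x70CB77

0xF1BD74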